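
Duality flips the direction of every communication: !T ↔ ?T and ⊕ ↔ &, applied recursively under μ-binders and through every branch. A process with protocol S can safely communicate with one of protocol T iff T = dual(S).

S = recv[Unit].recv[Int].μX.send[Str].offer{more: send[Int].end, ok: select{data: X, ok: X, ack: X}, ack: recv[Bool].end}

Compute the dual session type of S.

send[Unit].send[Int].μX.recv[Str].select{more: recv[Int].end, ok: offer{data: X, ok: X, ack: X}, ack: send[Bool].end}

recv[Unit] = send[Unit]
  recv[Int] = send[Int]
    μX = μX  (μ self-dual)
      send[Str] = recv[Str]
        offer{more,ok,ack} = select{more,ok,ack}  (external→internal)
          • more:
            send[Int] = recv[Int]
              end self-dual
          • ok:
            select{data,ok,ack} = offer{data,ok,ack}  (internal→external)
              • data:
                X self-dual
              • ok:
                X self-dual
              • ack:
                X self-dual
          • ack:
            recv[Bool] = send[Bool]
              end self-dual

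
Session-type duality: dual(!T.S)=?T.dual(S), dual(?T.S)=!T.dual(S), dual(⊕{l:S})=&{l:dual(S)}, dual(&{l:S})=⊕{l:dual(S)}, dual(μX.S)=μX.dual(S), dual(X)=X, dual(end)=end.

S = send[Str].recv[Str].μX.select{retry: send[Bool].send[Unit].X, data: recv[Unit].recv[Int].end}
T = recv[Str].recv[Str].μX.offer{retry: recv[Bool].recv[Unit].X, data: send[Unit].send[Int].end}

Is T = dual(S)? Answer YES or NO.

NO

send[Str] | recv[Str]  match
  recv[Str] | recv[Str]  ✗ same direction on both sides — not dual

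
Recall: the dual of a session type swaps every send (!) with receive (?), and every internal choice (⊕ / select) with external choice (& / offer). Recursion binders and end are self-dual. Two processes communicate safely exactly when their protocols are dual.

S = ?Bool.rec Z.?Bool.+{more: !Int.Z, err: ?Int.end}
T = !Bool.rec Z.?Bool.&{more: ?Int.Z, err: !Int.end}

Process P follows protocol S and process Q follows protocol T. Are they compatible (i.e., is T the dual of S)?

?Bool vs !Bool  ✓
  rec Z vs rec Z  ✓ (rec unchanged)
    ?Bool vs ?Bool  ✗ same direction on both sides — not dual

NO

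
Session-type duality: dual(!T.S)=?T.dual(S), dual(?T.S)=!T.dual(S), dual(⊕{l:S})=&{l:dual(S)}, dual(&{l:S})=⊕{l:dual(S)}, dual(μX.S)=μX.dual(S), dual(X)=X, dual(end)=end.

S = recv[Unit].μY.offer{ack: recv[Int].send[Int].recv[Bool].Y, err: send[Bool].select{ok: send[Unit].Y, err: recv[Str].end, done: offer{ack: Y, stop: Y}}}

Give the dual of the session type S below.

send[Unit].μY.select{ack: send[Int].recv[Int].send[Bool].Y, err: recv[Bool].offer{ok: recv[Unit].Y, err: send[Str].end, done: select{ack: Y, stop: Y}}}

recv[Unit] = send[Unit]
  μY = μY  (binder kept)
    offer{ack,err} = select{ack,err}  (&→⊕)
      • ack:
        recv[Int] = send[Int]
          send[Int] = recv[Int]
            recv[Bool] = send[Bool]
              Y self-dual
      • err:
        send[Bool] = recv[Bool]
          select{ok,err,done} = offer{ok,err,done}  (select→offer)
            • ok:
              send[Unit] = recv[Unit]
                Y self-dual
            • err:
              recv[Str] = send[Str]
                end self-dual
            • done:
              offer{ack,stop} = select{ack,stop}  (&→⊕)
                • ack:
                  Y self-dual
                • stop:
                  Y self-dual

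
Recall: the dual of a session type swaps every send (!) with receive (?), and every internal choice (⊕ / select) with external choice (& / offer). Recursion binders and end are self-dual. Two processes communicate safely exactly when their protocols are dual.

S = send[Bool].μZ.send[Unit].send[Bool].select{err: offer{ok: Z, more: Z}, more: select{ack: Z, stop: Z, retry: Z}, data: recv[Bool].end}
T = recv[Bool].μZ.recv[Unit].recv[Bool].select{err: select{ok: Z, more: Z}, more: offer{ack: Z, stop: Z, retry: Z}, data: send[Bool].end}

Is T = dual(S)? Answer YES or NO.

NO

send[Bool] vs recv[Bool]  ok
  μZ vs μZ  ok (rec unchanged)
    send[Unit] vs recv[Unit]  ok
      send[Bool] vs recv[Bool]  ok
        select{err,more,data} vs select{err,more,data}  ✗ choice polarity not flipped — not dual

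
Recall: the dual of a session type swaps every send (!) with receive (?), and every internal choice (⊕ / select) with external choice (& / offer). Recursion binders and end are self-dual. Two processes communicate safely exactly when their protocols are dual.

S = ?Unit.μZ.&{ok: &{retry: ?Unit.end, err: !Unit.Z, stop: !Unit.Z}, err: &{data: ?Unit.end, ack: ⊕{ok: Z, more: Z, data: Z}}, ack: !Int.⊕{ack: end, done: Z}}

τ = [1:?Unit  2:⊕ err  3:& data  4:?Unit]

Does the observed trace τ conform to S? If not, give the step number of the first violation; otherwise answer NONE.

step 1: ?Unit  ✓  residual = μZ.…
step 2: got ⊕ err, protocol expects & ok or & err or & ack  ✗

2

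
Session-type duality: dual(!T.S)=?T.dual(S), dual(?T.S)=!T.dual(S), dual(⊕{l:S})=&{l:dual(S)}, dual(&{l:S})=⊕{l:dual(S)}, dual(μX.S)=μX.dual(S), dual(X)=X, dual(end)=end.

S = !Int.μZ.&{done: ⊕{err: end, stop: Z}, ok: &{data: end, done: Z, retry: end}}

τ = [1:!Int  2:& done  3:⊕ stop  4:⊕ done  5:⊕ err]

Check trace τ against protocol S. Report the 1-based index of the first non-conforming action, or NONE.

4

@1 !Int  ok  now at μZ.…
@2 & done  ok  now at ⊕{err: end, stop: μZ.…}
@3 ⊕ stop  ok  now at μZ.…
@4 got ⊕ done, protocol expects & done or & ok  ✗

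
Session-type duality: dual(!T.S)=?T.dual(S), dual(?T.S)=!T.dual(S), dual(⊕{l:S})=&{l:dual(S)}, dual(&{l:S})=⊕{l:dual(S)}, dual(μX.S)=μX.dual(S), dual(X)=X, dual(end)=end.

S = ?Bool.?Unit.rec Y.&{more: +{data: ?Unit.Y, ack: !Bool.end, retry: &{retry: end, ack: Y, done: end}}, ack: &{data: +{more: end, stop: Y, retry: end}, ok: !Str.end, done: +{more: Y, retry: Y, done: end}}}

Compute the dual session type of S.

?Bool → !Bool
  ?Unit → !Unit
    rec Y → rec Y  (rec unchanged)
      &{more,ack} → +{more,ack}  (&→⊕)
        [more]
          +{data,ack,retry} → &{data,ack,retry}  (⊕→&)
            [data]
              ?Unit → !Unit
                Y self-dual
            [ack]
              !Bool → ?Bool
                end self-dual
            [retry]
              &{retry,ack,done} → +{retry,ack,done}  (&→⊕)
                [retry]
                  end self-dual
                [ack]
                  Y self-dual
                [done]
                  end self-dual
        [ack]
          &{data,ok,done} → +{data,ok,done}  (&→⊕)
            [data]
              +{more,stop,retry} → &{more,stop,retry}  (⊕→&)
                [more]
                  end self-dual
                [stop]
                  Y self-dual
                [retry]
                  end self-dual
            [ok]
              !Str → ?Str
                end self-dual
            [done]
              +{more,retry,done} → &{more,retry,done}  (⊕→&)
                [more]
                  Y self-dual
                [retry]
                  Y self-dual
                [done]
                  end self-dual

!Bool.!Unit.rec Y.+{more: &{data: !Unit.Y, ack: ?Bool.end, retry: +{retry: end, ack: Y, done: end}}, ack: +{data: &{more: end, stop: Y, retry: end}, ok: ?Str.end, done: &{more: Y, retry: Y, done: end}}}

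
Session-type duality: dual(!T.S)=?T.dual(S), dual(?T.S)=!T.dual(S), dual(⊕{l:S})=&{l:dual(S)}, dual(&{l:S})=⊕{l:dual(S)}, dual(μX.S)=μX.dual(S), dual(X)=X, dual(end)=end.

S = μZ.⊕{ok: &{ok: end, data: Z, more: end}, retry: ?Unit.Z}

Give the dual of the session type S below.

μZ → μZ  (μ self-dual)
  ⊕{ok,retry} → &{ok,retry}  (select→offer)
    case ok:
      &{ok,data,more} → ⊕{ok,data,more}  (external→internal)
        case ok:
          end ↦ end
        case data:
          Z ↦ Z
        case more:
          end ↦ end
    case retry:
      ?Unit → !Unit
        Z ↦ Z

μZ.&{ok: ⊕{ok: end, data: Z, more: end}, retry: !Unit.Z}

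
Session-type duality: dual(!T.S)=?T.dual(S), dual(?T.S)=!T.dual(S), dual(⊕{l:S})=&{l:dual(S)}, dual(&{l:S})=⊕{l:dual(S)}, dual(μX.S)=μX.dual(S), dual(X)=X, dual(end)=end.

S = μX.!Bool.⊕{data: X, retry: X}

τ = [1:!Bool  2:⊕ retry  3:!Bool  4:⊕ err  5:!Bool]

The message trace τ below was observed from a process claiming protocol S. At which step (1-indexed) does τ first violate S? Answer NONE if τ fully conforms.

[1] !Bool  ✓  cont: ⊕{data: μX.…, retry: μX.…}
[2] ⊕ retry  ✓  cont: μX.…
[3] !Bool  ✓  cont: ⊕{data: μX.…, retry: μX.…}
[4] got ⊕ err, protocol expects ⊕ data or ⊕ retry  ✗

4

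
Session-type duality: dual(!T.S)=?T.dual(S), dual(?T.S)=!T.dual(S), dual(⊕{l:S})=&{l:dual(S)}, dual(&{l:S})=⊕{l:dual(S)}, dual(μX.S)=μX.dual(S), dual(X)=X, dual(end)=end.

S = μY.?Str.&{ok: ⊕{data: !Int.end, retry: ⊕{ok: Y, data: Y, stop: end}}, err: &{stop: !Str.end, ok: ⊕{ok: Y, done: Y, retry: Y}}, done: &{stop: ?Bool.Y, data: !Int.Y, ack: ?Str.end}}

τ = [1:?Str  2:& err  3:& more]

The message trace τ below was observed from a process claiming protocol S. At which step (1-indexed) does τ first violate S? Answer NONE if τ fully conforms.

step 1: ?Str  ok  state: &{ok: ⊕{data: !Int.end, retry: ⊕{ok: μY.…, data: μY.…, stop: end}}, err: &{stop: !Str.end, ok: ⊕{ok: μY.…, done: μY.…, retry: μY.…}}, done: &{stop: ?Bool.μY.…, data: !Int.μY.…, ack: ?Str.end}}
step 2: & err  ok  state: &{stop: !Str.end, ok: ⊕{ok: μY.…, done: μY.…, retry: μY.…}}
step 3: got & more, protocol expects & stop or & ok  ✗

3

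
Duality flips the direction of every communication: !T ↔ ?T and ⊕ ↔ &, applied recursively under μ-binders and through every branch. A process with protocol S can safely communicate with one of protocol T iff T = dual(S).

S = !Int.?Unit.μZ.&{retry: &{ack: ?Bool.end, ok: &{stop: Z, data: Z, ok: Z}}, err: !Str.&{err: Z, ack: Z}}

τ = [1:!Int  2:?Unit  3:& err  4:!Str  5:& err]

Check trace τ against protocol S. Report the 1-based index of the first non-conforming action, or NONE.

step 1: !Int  ok  state: ?Unit.μZ.…
step 2: ?Unit  ok  state: μZ.…
step 3: & err  ok  state: !Str.&{err: μZ.…, ack: μZ.…}
step 4: !Str  ok  state: &{err: μZ.…, ack: μZ.…}
step 5: & err  ok  state: μZ.…
τ conforms to S (length 5)

NONE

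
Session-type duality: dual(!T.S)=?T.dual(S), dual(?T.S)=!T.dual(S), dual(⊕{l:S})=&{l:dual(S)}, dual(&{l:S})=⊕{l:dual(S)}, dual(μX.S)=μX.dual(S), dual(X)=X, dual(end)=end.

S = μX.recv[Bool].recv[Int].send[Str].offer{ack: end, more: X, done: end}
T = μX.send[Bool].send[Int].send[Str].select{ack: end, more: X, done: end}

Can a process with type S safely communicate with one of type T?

μX vs μX  ok (binder kept)
  recv[Bool] vs send[Bool]  ok
    recv[Int] vs send[Int]  ok
      send[Str] vs send[Str]  ✗ same direction on both sides — not dual

NO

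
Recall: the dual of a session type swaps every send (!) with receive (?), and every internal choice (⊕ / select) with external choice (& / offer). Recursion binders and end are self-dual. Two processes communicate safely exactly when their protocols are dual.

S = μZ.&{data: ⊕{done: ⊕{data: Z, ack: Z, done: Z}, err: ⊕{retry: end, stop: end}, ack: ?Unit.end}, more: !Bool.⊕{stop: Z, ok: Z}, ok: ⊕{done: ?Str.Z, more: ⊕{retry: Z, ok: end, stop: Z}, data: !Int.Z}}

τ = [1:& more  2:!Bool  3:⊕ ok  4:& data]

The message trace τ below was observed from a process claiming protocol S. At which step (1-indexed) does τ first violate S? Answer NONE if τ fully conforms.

NONE

step 1: & more  ok  cont: !Bool.⊕{stop: μZ.…, ok: μZ.…}
step 2: !Bool  ok  cont: ⊕{stop: μZ.…, ok: μZ.…}
step 3: ⊕ ok  ok  cont: μZ.…
step 4: & data  ok  cont: ⊕{done: ⊕{data: μZ.…, ack: μZ.…, done: μZ.…}, err: ⊕{retry: end, stop: end}, ack: ?Unit.end}
τ conforms to S (length 4)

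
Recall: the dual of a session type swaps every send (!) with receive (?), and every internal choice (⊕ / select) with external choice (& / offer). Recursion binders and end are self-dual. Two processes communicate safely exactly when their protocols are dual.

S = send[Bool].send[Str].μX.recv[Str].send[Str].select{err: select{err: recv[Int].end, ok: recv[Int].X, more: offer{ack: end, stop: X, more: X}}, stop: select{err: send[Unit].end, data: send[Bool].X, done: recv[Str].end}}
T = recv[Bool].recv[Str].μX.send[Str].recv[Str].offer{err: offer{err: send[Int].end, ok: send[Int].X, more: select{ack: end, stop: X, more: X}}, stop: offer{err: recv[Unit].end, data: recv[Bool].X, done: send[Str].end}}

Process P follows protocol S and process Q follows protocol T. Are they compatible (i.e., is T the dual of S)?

YES

send[Bool] ‖ recv[Bool]  ok
  send[Str] ‖ recv[Str]  ok
    μX ‖ μX  ok (binder kept)
      recv[Str] ‖ send[Str]  ok
        send[Str] ‖ recv[Str]  ok
          select{err,stop} ‖ offer{err,stop}  ok labels match
            • err:
              select{err,ok,more} ‖ offer{err,ok,more}  ok labels match
                • err:
                  recv[Int] ‖ send[Int]  ok
                    end ‖ end  ok
                • ok:
                  recv[Int] ‖ send[Int]  ok
                    X ‖ X  ok
                • more:
                  offer{ack,stop,more} ‖ select{ack,stop,more}  ok labels match
                    • ack:
                      end ‖ end  ok
                    • stop:
                      X ‖ X  ok
                    • more:
                      X ‖ X  ok
            • stop:
              select{err,data,done} ‖ offer{err,data,done}  ok labels match
                • err:
                  send[Unit] ‖ recv[Unit]  ok
                    end ‖ end  ok
                • data:
                  send[Bool] ‖ recv[Bool]  ok
                    X ‖ X  ok
                • done:
                  recv[Str] ‖ send[Str]  ok
                    end ‖ end  ok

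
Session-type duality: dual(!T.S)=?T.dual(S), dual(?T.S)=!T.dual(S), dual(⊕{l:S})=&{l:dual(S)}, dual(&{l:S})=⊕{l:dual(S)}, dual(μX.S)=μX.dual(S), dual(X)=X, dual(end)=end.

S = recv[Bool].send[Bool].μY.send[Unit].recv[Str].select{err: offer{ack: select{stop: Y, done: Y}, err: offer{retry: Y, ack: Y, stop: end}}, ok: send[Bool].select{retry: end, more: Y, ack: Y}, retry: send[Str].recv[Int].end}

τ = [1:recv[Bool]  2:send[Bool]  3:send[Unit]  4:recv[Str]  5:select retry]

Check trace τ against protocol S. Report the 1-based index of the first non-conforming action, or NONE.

@1 recv[Bool]  ✓  state: send[Bool].μY.…
@2 send[Bool]  ✓  state: μY.…
@3 send[Unit]  ✓  state: recv[Str].select{err: offer{ack: select{stop: μY.…, done: μY.…}, err: offer{retry: μY.…, ack: μY.…, stop: end}}, ok: send[Bool].select{retry: end, more: μY.…, ack: μY.…}, retry: send[Str].recv[Int].end}
@4 recv[Str]  ✓  state: select{err: offer{ack: select{stop: μY.…, done: μY.…}, err: offer{retry: μY.…, ack: μY.…, stop: end}}, ok: send[Bool].select{retry: end, more: μY.…, ack: μY.…}, retry: send[Str].recv[Int].end}
@5 select retry  ✓  state: send[Str].recv[Int].end
all 5 steps conform

NONE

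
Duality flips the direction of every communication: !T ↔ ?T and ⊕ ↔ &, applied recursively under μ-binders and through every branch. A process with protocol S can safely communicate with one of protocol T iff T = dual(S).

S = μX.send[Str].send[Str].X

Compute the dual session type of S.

μX = μX  (rec unchanged)
  send[Str] = recv[Str]
    send[Str] = recv[Str]
      X ↦ X

μX.recv[Str].recv[Str].X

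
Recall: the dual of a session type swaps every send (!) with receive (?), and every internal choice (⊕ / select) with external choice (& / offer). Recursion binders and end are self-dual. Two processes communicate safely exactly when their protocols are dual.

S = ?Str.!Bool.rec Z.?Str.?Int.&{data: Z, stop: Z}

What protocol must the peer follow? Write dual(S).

?Str ↦ !Str
  !Bool ↦ ?Bool
    rec Z ↦ rec Z  (μ self-dual)
      ?Str ↦ !Str
        ?Int ↦ !Int
          &{data,stop} ↦ +{data,stop}  (&→⊕)
            [data]
              Z ↦ Z
            [stop]
              Z ↦ Z

!Str.?Bool.rec Z.!Str.!Int.+{data: Z, stop: Z}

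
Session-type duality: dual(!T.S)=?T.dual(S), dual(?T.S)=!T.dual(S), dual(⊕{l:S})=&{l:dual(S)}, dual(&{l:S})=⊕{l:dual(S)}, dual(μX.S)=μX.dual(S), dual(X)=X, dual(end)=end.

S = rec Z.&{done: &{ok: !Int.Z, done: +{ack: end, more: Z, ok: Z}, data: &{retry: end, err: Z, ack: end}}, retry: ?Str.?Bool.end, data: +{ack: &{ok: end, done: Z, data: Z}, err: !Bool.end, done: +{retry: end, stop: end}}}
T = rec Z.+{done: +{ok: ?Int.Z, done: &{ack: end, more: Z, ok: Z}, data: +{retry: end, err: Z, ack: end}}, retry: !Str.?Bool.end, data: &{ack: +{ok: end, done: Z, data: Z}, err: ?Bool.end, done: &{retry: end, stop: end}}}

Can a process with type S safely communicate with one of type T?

rec Z ‖ rec Z  ok (rec unchanged)
  &{done,retry,data} ‖ +{done,retry,data}  ok label sets agree
    • done:
      &{ok,done,data} ‖ +{ok,done,data}  ok label sets agree
        • ok:
          !Int ‖ ?Int  ok
            Z ‖ Z  ok
        • done:
          +{ack,more,ok} ‖ &{ack,more,ok}  ok label sets agree
            • ack:
              end ‖ end  ok
            • more:
              Z ‖ Z  ok
            • ok:
              Z ‖ Z  ok
        • data:
          &{retry,err,ack} ‖ +{retry,err,ack}  ok label sets agree
            • retry:
              end ‖ end  ok
            • err:
              Z ‖ Z  ok
            • ack:
              end ‖ end  ok
    • retry:
      ?Str ‖ !Str  ok
        ?Bool ‖ ?Bool  ✗ same direction on both sides — not dual

NO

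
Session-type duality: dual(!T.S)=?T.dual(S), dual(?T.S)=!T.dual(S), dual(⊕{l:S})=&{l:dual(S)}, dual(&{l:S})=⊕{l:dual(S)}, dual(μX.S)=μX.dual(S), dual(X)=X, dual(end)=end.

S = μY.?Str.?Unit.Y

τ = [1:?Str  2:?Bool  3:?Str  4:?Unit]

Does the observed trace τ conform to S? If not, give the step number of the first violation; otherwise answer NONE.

@1 ?Str  match  state: ?Unit.μY.…
@2 got ?Bool, protocol expects ?Unit  ✗

2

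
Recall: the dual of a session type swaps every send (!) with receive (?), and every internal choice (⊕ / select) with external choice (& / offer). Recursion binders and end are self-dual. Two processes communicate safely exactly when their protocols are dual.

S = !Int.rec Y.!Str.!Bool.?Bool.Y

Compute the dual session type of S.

?Int.rec Y.?Str.?Bool.!Bool.Y

!Int ↦ ?Int
  rec Y ↦ rec Y  (μ self-dual)
    !Str ↦ ?Str
      !Bool ↦ ?Bool
        ?Bool ↦ !Bool
          Y self-dual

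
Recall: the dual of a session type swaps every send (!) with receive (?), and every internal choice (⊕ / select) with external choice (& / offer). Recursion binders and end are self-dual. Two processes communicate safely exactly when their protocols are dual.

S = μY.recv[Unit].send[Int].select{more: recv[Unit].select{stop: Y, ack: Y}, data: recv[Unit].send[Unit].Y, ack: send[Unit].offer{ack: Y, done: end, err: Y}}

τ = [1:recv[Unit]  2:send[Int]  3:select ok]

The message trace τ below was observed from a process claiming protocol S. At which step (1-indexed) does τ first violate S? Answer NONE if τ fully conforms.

3

step 1: recv[Unit]  ✓  state: send[Int].select{more: recv[Unit].select{stop: μY.…, ack: μY.…}, data: recv[Unit].send[Unit].μY.…, ack: send[Unit].offer{ack: μY.…, done: end, err: μY.…}}
step 2: send[Int]  ✓  state: select{more: recv[Unit].select{stop: μY.…, ack: μY.…}, data: recv[Unit].send[Unit].μY.…, ack: send[Unit].offer{ack: μY.…, done: end, err: μY.…}}
step 3: got select ok, protocol expects select more or select data or select ack  ✗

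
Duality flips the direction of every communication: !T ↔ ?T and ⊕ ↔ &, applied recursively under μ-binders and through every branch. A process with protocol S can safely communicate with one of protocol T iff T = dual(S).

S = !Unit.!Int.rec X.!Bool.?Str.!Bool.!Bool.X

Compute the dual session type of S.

?Unit.?Int.rec X.?Bool.!Str.?Bool.?Bool.X

!Unit ↦ ?Unit
  !Int ↦ ?Int
    rec X ↦ rec X  (rec unchanged)
      !Bool ↦ ?Bool
        ?Str ↦ !Str
          !Bool ↦ ?Bool
            !Bool ↦ ?Bool
              X self-dual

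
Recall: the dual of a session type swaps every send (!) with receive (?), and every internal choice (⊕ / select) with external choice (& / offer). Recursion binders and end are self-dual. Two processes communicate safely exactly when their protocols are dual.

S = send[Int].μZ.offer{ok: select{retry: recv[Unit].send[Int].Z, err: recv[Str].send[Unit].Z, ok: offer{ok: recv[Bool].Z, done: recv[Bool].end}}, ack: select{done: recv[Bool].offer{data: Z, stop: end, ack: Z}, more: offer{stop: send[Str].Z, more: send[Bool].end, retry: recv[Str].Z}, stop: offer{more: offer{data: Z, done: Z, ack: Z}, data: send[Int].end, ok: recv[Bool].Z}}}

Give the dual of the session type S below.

send[Int] = recv[Int]
  μZ = μZ  (binder kept)
    offer{ok,ack} = select{ok,ack}  (offer→select)
      • ok:
        select{retry,err,ok} = offer{retry,err,ok}  (select→offer)
          • retry:
            recv[Unit] = send[Unit]
              send[Int] = recv[Int]
                Z self-dual
          • err:
            recv[Str] = send[Str]
              send[Unit] = recv[Unit]
                Z self-dual
          • ok:
            offer{ok,done} = select{ok,done}  (offer→select)
              • ok:
                recv[Bool] = send[Bool]
                  Z self-dual
              • done:
                recv[Bool] = send[Bool]
                  end self-dual
      • ack:
        select{done,more,stop} = offer{done,more,stop}  (select→offer)
          • done:
            recv[Bool] = send[Bool]
              offer{data,stop,ack} = select{data,stop,ack}  (offer→select)
                • data:
                  Z self-dual
                • stop:
                  end self-dual
                • ack:
                  Z self-dual
          • more:
            offer{stop,more,retry} = select{stop,more,retry}  (offer→select)
              • stop:
                send[Str] = recv[Str]
                  Z self-dual
              • more:
                send[Bool] = recv[Bool]
                  end self-dual
              • retry:
                recv[Str] = send[Str]
                  Z self-dual
          • stop:
            offer{more,data,ok} = select{more,data,ok}  (offer→select)
              • more:
                offer{data,done,ack} = select{data,done,ack}  (offer→select)
                  • data:
                    Z self-dual
                  • done:
                    Z self-dual
                  • ack:
                    Z self-dual
              • data:
                send[Int] = recv[Int]
                  end self-dual
              • ok:
                recv[Bool] = send[Bool]
                  Z self-dual

recv[Int].μZ.select{ok: offer{retry: send[Unit].recv[Int].Z, err: send[Str].recv[Unit].Z, ok: select{ok: send[Bool].Z, done: send[Bool].end}}, ack: offer{done: send[Bool].select{data: Z, stop: end, ack: Z}, more: select{stop: recv[Str].Z, more: recv[Bool].end, retry: send[Str].Z}, stop: select{more: select{data: Z, done: Z, ack: Z}, data: recv[Int].end, ok: send[Bool].Z}}}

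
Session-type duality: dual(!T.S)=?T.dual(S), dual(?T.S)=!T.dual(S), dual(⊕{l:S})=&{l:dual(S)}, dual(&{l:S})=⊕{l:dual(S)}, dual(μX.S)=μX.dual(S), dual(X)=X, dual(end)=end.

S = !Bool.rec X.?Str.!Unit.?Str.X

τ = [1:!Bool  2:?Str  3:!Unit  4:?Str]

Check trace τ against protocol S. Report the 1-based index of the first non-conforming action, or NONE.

NONE

@1 !Bool  match  now at rec X.…
@2 ?Str  match  now at !Unit.?Str.rec X.…
@3 !Unit  match  now at ?Str.rec X.…
@4 ?Str  match  now at rec X.…
all 4 steps conform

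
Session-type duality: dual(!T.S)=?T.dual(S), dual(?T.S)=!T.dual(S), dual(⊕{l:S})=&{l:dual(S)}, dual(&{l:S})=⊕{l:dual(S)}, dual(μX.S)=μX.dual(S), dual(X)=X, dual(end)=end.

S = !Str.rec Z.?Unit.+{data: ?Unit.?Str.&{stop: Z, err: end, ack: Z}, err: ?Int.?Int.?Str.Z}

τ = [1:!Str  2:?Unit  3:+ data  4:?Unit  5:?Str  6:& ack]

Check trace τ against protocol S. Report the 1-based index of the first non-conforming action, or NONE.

@1 !Str  match  residual = rec Z.…
@2 ?Unit  match  residual = +{data: ?Unit.?Str.&{stop: rec Z.…, err: end, ack: rec Z.…}, err: ?Int.?Int.?Str.rec Z.…}
@3 + data  match  residual = ?Unit.?Str.&{stop: rec Z.…, err: end, ack: rec Z.…}
@4 ?Unit  match  residual = ?Str.&{stop: rec Z.…, err: end, ack: rec Z.…}
@5 ?Str  match  residual = &{stop: rec Z.…, err: end, ack: rec Z.…}
@6 & ack  match  residual = rec Z.…
all 6 steps conform

NONE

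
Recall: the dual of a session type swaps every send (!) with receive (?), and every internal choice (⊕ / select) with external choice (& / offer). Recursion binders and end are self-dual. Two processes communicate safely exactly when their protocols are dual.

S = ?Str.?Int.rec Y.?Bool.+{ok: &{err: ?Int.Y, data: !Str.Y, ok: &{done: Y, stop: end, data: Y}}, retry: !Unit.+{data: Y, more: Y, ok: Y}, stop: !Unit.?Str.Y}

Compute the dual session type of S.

!Str.!Int.rec Y.!Bool.&{ok: +{err: !Int.Y, data: ?Str.Y, ok: +{done: Y, stop: end, data: Y}}, retry: ?Unit.&{data: Y, more: Y, ok: Y}, stop: ?Unit.!Str.Y}

?Str ↦ !Str
  ?Int ↦ !Int
    rec Y ↦ rec Y  (μ self-dual)
      ?Bool ↦ !Bool
        +{ok,retry,stop} ↦ &{ok,retry,stop}  (⊕→&)
          [ok]
            &{err,data,ok} ↦ +{err,data,ok}  (&→⊕)
              [err]
                ?Int ↦ !Int
                  Y self-dual
              [data]
                !Str ↦ ?Str
                  Y self-dual
              [ok]
                &{done,stop,data} ↦ +{done,stop,data}  (&→⊕)
                  [done]
                    Y self-dual
                  [stop]
                    end self-dual
                  [data]
                    Y self-dual
          [retry]
            !Unit ↦ ?Unit
              +{data,more,ok} ↦ &{data,more,ok}  (⊕→&)
                [data]
                  Y self-dual
                [more]
                  Y self-dual
                [ok]
                  Y self-dual
          [stop]
            !Unit ↦ ?Unit
              ?Str ↦ !Str
                Y self-dual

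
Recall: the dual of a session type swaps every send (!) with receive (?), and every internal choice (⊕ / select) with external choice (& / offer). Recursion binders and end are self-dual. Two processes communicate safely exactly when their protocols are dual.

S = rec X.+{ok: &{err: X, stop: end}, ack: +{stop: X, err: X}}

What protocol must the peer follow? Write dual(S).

rec X.&{ok: +{err: X, stop: end}, ack: &{stop: X, err: X}}

rec X → rec X  (μ self-dual)
  +{ok,ack} → &{ok,ack}  (⊕→&)
    • ok:
      &{err,stop} → +{err,stop}  (external→internal)
        • err:
          X ↦ X
        • stop:
          end ↦ end
    • ack:
      +{stop,err} → &{stop,err}  (⊕→&)
        • stop:
          X ↦ X
        • err:
          X ↦ X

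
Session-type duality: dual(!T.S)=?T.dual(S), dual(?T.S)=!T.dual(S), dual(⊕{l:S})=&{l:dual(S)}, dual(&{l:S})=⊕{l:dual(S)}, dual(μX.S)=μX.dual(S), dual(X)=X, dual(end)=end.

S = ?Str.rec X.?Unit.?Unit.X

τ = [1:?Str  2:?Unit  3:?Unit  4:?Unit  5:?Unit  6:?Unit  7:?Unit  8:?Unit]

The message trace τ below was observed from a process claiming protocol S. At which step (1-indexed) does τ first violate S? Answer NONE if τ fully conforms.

step 1: ?Str  ok  now at rec X.…
step 2: ?Unit  ok  now at ?Unit.rec X.…
step 3: ?Unit  ok  now at rec X.…
step 4: ?Unit  ok  now at ?Unit.rec X.…
step 5: ?Unit  ok  now at rec X.…
step 6: ?Unit  ok  now at ?Unit.rec X.…
step 7: ?Unit  ok  now at rec X.…
step 8: ?Unit  ok  now at ?Unit.rec X.…
trace exhausted — no violation

NONE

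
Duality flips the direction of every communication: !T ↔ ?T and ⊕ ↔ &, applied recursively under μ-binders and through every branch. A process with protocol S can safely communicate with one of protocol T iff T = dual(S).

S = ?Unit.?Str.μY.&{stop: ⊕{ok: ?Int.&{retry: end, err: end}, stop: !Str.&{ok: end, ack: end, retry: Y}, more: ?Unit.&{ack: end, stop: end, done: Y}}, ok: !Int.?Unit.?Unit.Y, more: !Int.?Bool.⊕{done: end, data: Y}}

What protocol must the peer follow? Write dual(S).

!Unit.!Str.μY.⊕{stop: &{ok: !Int.⊕{retry: end, err: end}, stop: ?Str.⊕{ok: end, ack: end, retry: Y}, more: !Unit.⊕{ack: end, stop: end, done: Y}}, ok: ?Int.!Unit.!Unit.Y, more: ?Int.!Bool.&{done: end, data: Y}}

?Unit → !Unit
  ?Str → !Str
    μY → μY  (binder kept)
      &{stop,ok,more} → ⊕{stop,ok,more}  (&→⊕)
        case stop:
          ⊕{ok,stop,more} → &{ok,stop,more}  (⊕→&)
            case ok:
              ?Int → !Int
                &{retry,err} → ⊕{retry,err}  (&→⊕)
                  case retry:
                    end self-dual
                  case err:
                    end self-dual
            case stop:
              !Str → ?Str
                &{ok,ack,retry} → ⊕{ok,ack,retry}  (&→⊕)
                  case ok:
                    end self-dual
                  case ack:
                    end self-dual
                  case retry:
                    Y self-dual
            case more:
              ?Unit → !Unit
                &{ack,stop,done} → ⊕{ack,stop,done}  (&→⊕)
                  case ack:
                    end self-dual
                  case stop:
                    end self-dual
                  case done:
                    Y self-dual
        case ok:
          !Int → ?Int
            ?Unit → !Unit
              ?Unit → !Unit
                Y self-dual
        case more:
          !Int → ?Int
            ?Bool → !Bool
              ⊕{done,data} → &{done,data}  (⊕→&)
                case done:
                  end self-dual
                case data:
                  Y self-dual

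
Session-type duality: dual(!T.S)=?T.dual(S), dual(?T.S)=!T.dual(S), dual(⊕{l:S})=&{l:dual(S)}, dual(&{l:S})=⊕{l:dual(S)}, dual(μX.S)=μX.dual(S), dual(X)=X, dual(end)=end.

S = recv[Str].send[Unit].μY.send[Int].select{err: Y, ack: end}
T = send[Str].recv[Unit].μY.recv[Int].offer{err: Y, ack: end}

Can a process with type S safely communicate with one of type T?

YES

recv[Str] vs send[Str]  ✓
  send[Unit] vs recv[Unit]  ✓
    μY vs μY  ✓ (binder kept)
      send[Int] vs recv[Int]  ✓
        select{err,ack} vs offer{err,ack}  ✓ labels match
          [err]
            Y vs Y  ✓
          [ack]
            end vs end  ✓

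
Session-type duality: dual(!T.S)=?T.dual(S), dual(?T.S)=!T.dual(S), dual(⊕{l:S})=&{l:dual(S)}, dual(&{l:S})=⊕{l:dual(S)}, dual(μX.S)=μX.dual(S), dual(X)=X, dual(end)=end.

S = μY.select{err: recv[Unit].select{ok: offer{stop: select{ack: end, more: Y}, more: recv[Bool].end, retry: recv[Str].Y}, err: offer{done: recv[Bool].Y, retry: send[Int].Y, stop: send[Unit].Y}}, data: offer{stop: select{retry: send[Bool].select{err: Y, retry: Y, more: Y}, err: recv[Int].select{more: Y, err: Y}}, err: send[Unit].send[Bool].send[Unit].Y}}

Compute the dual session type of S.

μY.offer{err: send[Unit].offer{ok: select{stop: offer{ack: end, more: Y}, more: send[Bool].end, retry: send[Str].Y}, err: select{done: send[Bool].Y, retry: recv[Int].Y, stop: recv[Unit].Y}}, data: select{stop: offer{retry: recv[Bool].offer{err: Y, retry: Y, more: Y}, err: send[Int].offer{more: Y, err: Y}}, err: recv[Unit].recv[Bool].recv[Unit].Y}}

μY → μY  (μ self-dual)
  select{err,data} → offer{err,data}  (select→offer)
    • err:
      recv[Unit] → send[Unit]
        select{ok,err} → offer{ok,err}  (select→offer)
          • ok:
            offer{stop,more,retry} → select{stop,more,retry}  (external→internal)
              • stop:
                select{ack,more} → offer{ack,more}  (select→offer)
                  • ack:
                    end self-dual
                  • more:
                    Y self-dual
              • more:
                recv[Bool] → send[Bool]
                  end self-dual
              • retry:
                recv[Str] → send[Str]
                  Y self-dual
          • err:
            offer{done,retry,stop} → select{done,retry,stop}  (external→internal)
              • done:
                recv[Bool] → send[Bool]
                  Y self-dual
              • retry:
                send[Int] → recv[Int]
                  Y self-dual
              • stop:
                send[Unit] → recv[Unit]
                  Y self-dual
    • data:
      offer{stop,err} → select{stop,err}  (external→internal)
        • stop:
          select{retry,err} → offer{retry,err}  (select→offer)
            • retry:
              send[Bool] → recv[Bool]
                select{err,retry,more} → offer{err,retry,more}  (select→offer)
                  • err:
                    Y self-dual
                  • retry:
                    Y self-dual
                  • more:
                    Y self-dual
            • err:
              recv[Int] → send[Int]
                select{more,err} → offer{more,err}  (select→offer)
                  • more:
                    Y self-dual
                  • err:
                    Y self-dual
        • err:
          send[Unit] → recv[Unit]
            send[Bool] → recv[Bool]
              send[Unit] → recv[Unit]
                Y self-dual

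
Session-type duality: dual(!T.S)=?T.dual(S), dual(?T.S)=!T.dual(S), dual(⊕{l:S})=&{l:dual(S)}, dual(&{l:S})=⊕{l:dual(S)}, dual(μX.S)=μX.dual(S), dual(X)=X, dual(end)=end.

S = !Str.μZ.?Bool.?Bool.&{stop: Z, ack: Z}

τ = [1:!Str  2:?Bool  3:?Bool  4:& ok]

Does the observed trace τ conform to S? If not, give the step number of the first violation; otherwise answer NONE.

[1] !Str  ok  now at μZ.…
[2] ?Bool  ok  now at ?Bool.&{stop: μZ.…, ack: μZ.…}
[3] ?Bool  ok  now at &{stop: μZ.…, ack: μZ.…}
[4] got & ok, protocol expects & stop or & ack  ✗

4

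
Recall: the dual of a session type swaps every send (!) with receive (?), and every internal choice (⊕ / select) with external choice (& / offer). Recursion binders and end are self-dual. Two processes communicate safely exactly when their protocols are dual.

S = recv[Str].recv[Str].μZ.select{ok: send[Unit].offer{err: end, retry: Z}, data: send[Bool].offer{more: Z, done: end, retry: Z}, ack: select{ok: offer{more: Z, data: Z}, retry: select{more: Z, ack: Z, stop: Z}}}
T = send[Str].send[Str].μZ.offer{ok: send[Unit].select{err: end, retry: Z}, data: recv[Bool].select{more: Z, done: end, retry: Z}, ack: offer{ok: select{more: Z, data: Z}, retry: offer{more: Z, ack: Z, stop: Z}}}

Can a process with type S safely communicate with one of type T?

recv[Str] vs send[Str]  ok
  recv[Str] vs send[Str]  ok
    μZ vs μZ  ok (μ self-dual)
      select{ok,data,ack} vs offer{ok,data,ack}  ok label sets agree
        [ok]
          send[Unit] vs send[Unit]  ✗ same direction on both sides — not dual

NO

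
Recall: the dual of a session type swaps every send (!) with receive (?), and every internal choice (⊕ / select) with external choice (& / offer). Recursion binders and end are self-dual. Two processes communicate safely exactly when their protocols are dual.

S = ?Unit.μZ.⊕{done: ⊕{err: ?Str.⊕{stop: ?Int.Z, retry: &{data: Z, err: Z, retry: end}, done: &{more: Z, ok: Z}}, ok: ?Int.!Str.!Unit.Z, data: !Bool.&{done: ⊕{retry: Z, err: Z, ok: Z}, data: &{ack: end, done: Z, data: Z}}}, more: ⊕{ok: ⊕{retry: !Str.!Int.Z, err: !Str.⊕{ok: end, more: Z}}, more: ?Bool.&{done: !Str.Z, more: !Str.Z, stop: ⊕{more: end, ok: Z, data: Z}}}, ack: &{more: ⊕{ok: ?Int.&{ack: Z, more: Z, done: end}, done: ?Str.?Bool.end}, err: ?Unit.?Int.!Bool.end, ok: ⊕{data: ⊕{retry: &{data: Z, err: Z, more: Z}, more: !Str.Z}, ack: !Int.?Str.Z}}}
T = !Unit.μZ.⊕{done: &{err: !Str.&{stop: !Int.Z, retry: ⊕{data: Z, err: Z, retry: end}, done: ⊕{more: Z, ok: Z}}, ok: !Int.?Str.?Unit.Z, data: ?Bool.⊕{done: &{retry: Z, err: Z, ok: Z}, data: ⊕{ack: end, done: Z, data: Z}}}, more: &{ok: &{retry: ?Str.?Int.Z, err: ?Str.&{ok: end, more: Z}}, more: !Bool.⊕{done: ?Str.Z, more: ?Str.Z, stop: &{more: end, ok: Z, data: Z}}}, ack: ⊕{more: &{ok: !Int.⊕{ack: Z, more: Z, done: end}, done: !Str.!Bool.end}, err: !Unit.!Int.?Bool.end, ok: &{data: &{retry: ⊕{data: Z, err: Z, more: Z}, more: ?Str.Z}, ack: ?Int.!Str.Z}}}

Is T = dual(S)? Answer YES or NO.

NO

?Unit ‖ !Unit  ✓
  μZ ‖ μZ  ✓ (rec unchanged)
    ⊕{done,more,ack} ‖ ⊕{done,more,ack}  ✗ choice polarity not flipped — not dual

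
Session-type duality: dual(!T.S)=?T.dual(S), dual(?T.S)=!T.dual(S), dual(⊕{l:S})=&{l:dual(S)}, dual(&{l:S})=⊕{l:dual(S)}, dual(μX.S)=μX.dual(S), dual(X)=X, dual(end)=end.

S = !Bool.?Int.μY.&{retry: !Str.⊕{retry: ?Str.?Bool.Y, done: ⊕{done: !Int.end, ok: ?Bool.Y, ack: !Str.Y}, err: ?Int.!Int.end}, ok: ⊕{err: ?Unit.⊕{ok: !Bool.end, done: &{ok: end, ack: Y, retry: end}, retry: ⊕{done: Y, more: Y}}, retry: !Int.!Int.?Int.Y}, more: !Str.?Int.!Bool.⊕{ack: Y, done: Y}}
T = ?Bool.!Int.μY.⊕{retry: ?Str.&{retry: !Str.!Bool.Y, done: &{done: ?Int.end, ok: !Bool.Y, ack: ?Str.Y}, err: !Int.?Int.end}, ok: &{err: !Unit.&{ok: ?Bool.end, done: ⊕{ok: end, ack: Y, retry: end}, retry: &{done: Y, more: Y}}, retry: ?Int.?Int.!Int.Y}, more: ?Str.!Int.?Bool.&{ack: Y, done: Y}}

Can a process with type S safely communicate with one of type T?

!Bool vs ?Bool  match
  ?Int vs !Int  match
    μY vs μY  match (μ self-dual)
      &{retry,ok,more} vs ⊕{retry,ok,more}  match labels match
        case retry:
          !Str vs ?Str  match
            ⊕{retry,done,err} vs &{retry,done,err}  match labels match
              case retry:
                ?Str vs !Str  match
                  ?Bool vs !Bool  match
                    Y vs Y  match
              case done:
                ⊕{done,ok,ack} vs &{done,ok,ack}  match labels match
                  case done:
                    !Int vs ?Int  match
                      end vs end  match
                  case ok:
                    ?Bool vs !Bool  match
                      Y vs Y  match
                  case ack:
                    !Str vs ?Str  match
                      Y vs Y  match
              case err:
                ?Int vs !Int  match
                  !Int vs ?Int  match
                    end vs end  match
        case ok:
          ⊕{err,retry} vs &{err,retry}  match labels match
            case err:
              ?Unit vs !Unit  match
                ⊕{ok,done,retry} vs &{ok,done,retry}  match labels match
                  case ok:
                    !Bool vs ?Bool  match
                      end vs end  match
                  case done:
                    &{ok,ack,retry} vs ⊕{ok,ack,retry}  match labels match
                      case ok:
                        end vs end  match
                      case ack:
                        Y vs Y  match
                      case retry:
                        end vs end  match
                  case retry:
                    ⊕{done,more} vs &{done,more}  match labels match
                      case done:
                        Y vs Y  match
                      case more:
                        Y vs Y  match
            case retry:
              !Int vs ?Int  match
                !Int vs ?Int  match
                  ?Int vs !Int  match
                    Y vs Y  match
        case more:
          !Str vs ?Str  match
            ?Int vs !Int  match
              !Bool vs ?Bool  match
                ⊕{ack,done} vs &{ack,done}  match labels match
                  case ack:
                    Y vs Y  match
                  case done:
                    Y vs Y  match

YES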